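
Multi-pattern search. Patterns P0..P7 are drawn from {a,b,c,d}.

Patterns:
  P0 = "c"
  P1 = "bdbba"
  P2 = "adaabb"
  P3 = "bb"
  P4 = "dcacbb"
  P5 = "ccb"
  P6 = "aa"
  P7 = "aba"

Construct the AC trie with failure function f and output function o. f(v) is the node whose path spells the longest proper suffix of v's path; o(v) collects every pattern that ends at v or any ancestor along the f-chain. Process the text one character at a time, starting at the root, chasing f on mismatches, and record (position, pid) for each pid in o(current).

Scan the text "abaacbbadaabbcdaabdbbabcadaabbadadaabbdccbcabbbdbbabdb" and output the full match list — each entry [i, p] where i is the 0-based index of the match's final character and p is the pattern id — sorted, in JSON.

Construct AC machine:
Trie nodes:
  0='ε' goto a→7 b→2 c→1 d→14
  1='c' goto c→20  [P0 ends]
  2='b' goto b→13 d→3
  3='bd' goto b→4
  4='bdb' goto b→5
  5='bdbb' goto a→6
  6='bdbba' goto ·  [P1 ends]
  7='a' goto a→22 b→23 d→8
  8='ad' goto a→9
  9='ada' goto a→10
  10='adaa' goto b→11
  11='adaab' goto b→12
  12='adaabb' goto ·  [P2 ends]
  13='bb' goto ·  [P3 ends]
  14='d' goto c→15
  15='dc' goto a→16
  16='dca' goto c→17
  17='dcac' goto b→18
  18='dcacb' goto b→19
  19='dcacbb' goto ·  [P4 ends]
  20='cc' goto b→21
  21='ccb' goto ·  [P5 ends]
  22='aa' goto ·  [P6 ends]
  23='ab' goto a→24
  24='aba' goto ·  [P7 ends]

BFS fail/out derivation:
  fail(1) 'c': from fail(0)=0 chase 'c': 0 ⇒ 0;  out={0}∪out(0)={0}
  fail(2) 'b': from fail(0)=0 chase 'b': 0 ⇒ 0;  out=∅∪out(0)=∅
  fail(7) 'a': from fail(0)=0 chase 'a': 0 ⇒ 0;  out=∅∪out(0)=∅
  fail(14) 'd': from fail(0)=0 chase 'd': 0 ⇒ 0;  out=∅∪out(0)=∅
  fail(3) 'bd': from fail(2)=0 chase 'd': 0 ⇒ 14;  out=∅∪out(14)=∅
  fail(8) 'ad': from fail(7)=0 chase 'd': 0 ⇒ 14;  out=∅∪out(14)=∅
  fail(13) 'bb': from fail(2)=0 chase 'b': 0 ⇒ 2;  out={3}∪out(2)={3}
  fail(15) 'dc': from fail(14)=0 chase 'c': 0 ⇒ 1;  out=∅∪out(1)={0}
  fail(20) 'cc': from fail(1)=0 chase 'c': 0 ⇒ 1;  out=∅∪out(1)={0}
  fail(22) 'aa': from fail(7)=0 chase 'a': 0 ⇒ 7;  out={6}∪out(7)={6}
  fail(23) 'ab': from fail(7)=0 chase 'b': 0 ⇒ 2;  out=∅∪out(2)=∅
  fail(4) 'bdb': from fail(3)=14 chase 'b': 14→0 ⇒ 2;  out=∅∪out(2)=∅
  fail(9) 'ada': from fail(8)=14 chase 'a': 14→0 ⇒ 7;  out=∅∪out(7)=∅
  fail(16) 'dca': from fail(15)=1 chase 'a': 1→0 ⇒ 7;  out=∅∪out(7)=∅
  fail(21) 'ccb': from fail(20)=1 chase 'b': 1→0 ⇒ 2;  out={5}∪out(2)={5}
  fail(24) 'aba': from fail(23)=2 chase 'a': 2→0 ⇒ 7;  out={7}∪out(7)={7}
  fail(5) 'bdbb': from fail(4)=2 chase 'b': 2 ⇒ 13;  out=∅∪out(13)={3}
  fail(10) 'adaa': from fail(9)=7 chase 'a': 7 ⇒ 22;  out=∅∪out(22)={6}
  fail(17) 'dcac': from fail(16)=7 chase 'c': 7→0 ⇒ 1;  out=∅∪out(1)={0}
  fail(6) 'bdbba': from fail(5)=13 chase 'a': 13→2→0 ⇒ 7;  out={1}∪out(7)={1}
  fail(11) 'adaab': from fail(10)=22 chase 'b': 22→7 ⇒ 23;  out=∅∪out(23)=∅
  fail(18) 'dcacb': from fail(17)=1 chase 'b': 1→0 ⇒ 2;  out=∅∪out(2)=∅
  fail(12) 'adaabb': from fail(11)=23 chase 'b': 23→2 ⇒ 13;  out={2}∪out(13)={2,3}
  fail(19) 'dcacbb': from fail(18)=2 chase 'b': 2 ⇒ 13;  out={4}∪out(13)={3,4}

Text stream:
pos 0 'a': at 7
pos 1 'b': at 23
pos 2 'a': at 24  ** P7@[0:2]
pos 3 'a': at 22 (fail-walked)  ** P6@[2:3]
pos 4 'c': at 1 (fail-walked)  ** P0@[4:4]
pos 5 'b': at 2 (fail-walked)
pos 6 'b': at 13  ** P3@[5:6]
pos 7 'a': at 7 (fail-walked)
pos 8 'd': at 8
pos 9 'a': at 9
pos 10 'a': at 10  ** P6@[9:10]
pos 11 'b': at 11
pos 12 'b': at 12  ** P2@[7:12],P3@[11:12]
pos 13 'c': at 1 (fail-walked)  ** P0@[13:13]
pos 14 'd': at 14 (fail-walked)
pos 15 'a': at 7 (fail-walked)
pos 16 'a': at 22  ** P6@[15:16]
pos 17 'b': at 23 (fail-walked)
pos 18 'd': at 3 (fail-walked)
pos 19 'b': at 4
pos 20 'b': at 5  ** P3@[19:20]
pos 21 'a': at 6  ** P1@[17:21]
pos 22 'b': at 23 (fail-walked)
pos 23 'c': at 1 (fail-walked)  ** P0@[23:23]
pos 24 'a': at 7 (fail-walked)
pos 25 'd': at 8
pos 26 'a': at 9
pos 27 'a': at 10  ** P6@[26:27]
pos 28 'b': at 11
pos 29 'b': at 12  ** P2@[24:29],P3@[28:29]
pos 30 'a': at 7 (fail-walked)
pos 31 'd': at 8
pos 32 'a': at 9
pos 33 'd': at 8 (fail-walked)
pos 34 'a': at 9
pos 35 'a': at 10  ** P6@[34:35]
pos 36 'b': at 11
pos 37 'b': at 12  ** P2@[32:37],P3@[36:37]
pos 38 'd': at 3 (fail-walked)
pos 39 'c': at 15 (fail-walked)  ** P0@[39:39]
pos 40 'c': at 20 (fail-walked)  ** P0@[40:40]
pos 41 'b': at 21  ** P5@[39:41]
pos 42 'c': at 1 (fail-walked)  ** P0@[42:42]
pos 43 'a': at 7 (fail-walked)
pos 44 'b': at 23
pos 45 'b': at 13 (fail-walked)  ** P3@[44:45]
pos 46 'b': at 13 (fail-walked)  ** P3@[45:46]
pos 47 'd': at 3 (fail-walked)
pos 48 'b': at 4
pos 49 'b': at 5  ** P3@[48:49]
pos 50 'a': at 6  ** P1@[46:50]
pos 51 'b': at 23 (fail-walked)
pos 52 'd': at 3 (fail-walked)
pos 53 'b': at 4

Matches: [[2,7],[3,6],[4,0],[6,3],[10,6],[12,2],[12,3],[13,0],[16,6],[20,3],[21,1],[23,0],[27,6],[29,2],[29,3],[35,6],[37,2],[37,3],[39,0],[40,0],[41,5],[42,0],[45,3],[46,3],[49,3],[50,1]]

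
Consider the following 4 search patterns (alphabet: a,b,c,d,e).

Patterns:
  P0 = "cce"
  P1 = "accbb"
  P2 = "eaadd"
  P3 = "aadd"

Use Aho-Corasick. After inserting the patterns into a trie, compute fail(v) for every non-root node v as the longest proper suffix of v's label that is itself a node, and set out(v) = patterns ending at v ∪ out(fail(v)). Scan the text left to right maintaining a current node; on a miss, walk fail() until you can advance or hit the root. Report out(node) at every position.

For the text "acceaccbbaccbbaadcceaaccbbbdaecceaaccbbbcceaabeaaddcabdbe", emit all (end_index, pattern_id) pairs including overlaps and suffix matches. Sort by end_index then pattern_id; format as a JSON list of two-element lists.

Construct AC machine:
Trie nodes:
  0='ε' goto a→4 c→1 e→9
  1='c' goto c→2
  2='cc' goto e→3
  3='cce' goto ·  ←P0
  4='a' goto a→14 c→5
  5='ac' goto c→6
  6='acc' goto b→7
  7='accb' goto b→8
  8='accbb' goto ·  ←P1
  9='e' goto a→10
  10='ea' goto a→11
  11='eaa' goto d→12
  12='eaad' goto d→13
  13='eaadd' goto ·  ←P2
  14='aa' goto d→15
  15='aad' goto d→16
  16='aadd' goto ·  ←P3

BFS fail/out derivation:
  fail(1) 'c': from fail(0)=0 chase 'c': 0 ⇒ 0;  out=∅∪out(0)=∅
  fail(4) 'a': from fail(0)=0 chase 'a': 0 ⇒ 0;  out=∅∪out(0)=∅
  fail(9) 'e': from fail(0)=0 chase 'e': 0 ⇒ 0;  out=∅∪out(0)=∅
  fail(2) 'cc': from fail(1)=0 chase 'c': 0 ⇒ 1;  out=∅∪out(1)=∅
  fail(5) 'ac': from fail(4)=0 chase 'c': 0 ⇒ 1;  out=∅∪out(1)=∅
  fail(10) 'ea': from fail(9)=0 chase 'a': 0 ⇒ 4;  out=∅∪out(4)=∅
  fail(14) 'aa': from fail(4)=0 chase 'a': 0 ⇒ 4;  out=∅∪out(4)=∅
  fail(3) 'cce': from fail(2)=1 chase 'e': 1→0 ⇒ 9;  out={0}∪out(9)={0}
  fail(6) 'acc': from fail(5)=1 chase 'c': 1 ⇒ 2;  out=∅∪out(2)=∅
  fail(11) 'eaa': from fail(10)=4 chase 'a': 4 ⇒ 14;  out=∅∪out(14)=∅
  fail(15) 'aad': from fail(14)=4 chase 'd': 4→0 ⇒ 0;  out=∅∪out(0)=∅
  fail(7) 'accb': from fail(6)=2 chase 'b': 2→1→0 ⇒ 0;  out=∅∪out(0)=∅
  fail(12) 'eaad': from fail(11)=14 chase 'd': 14 ⇒ 15;  out=∅∪out(15)=∅
  fail(16) 'aadd': from fail(15)=0 chase 'd': 0 ⇒ 0;  out={3}∪out(0)={3}
  fail(8) 'accbb': from fail(7)=0 chase 'b': 0 ⇒ 0;  out={1}∪out(0)={1}
  fail(13) 'eaadd': from fail(12)=15 chase 'd': 15 ⇒ 16;  out={2}∪out(16)={2,3}

Run:
pos 0 'a': at 4
pos 1 'c': at 5
pos 2 'c': at 6
pos 3 'e': at 3 (via fail)  emit P0@[1:3]
pos 4 'a': at 10 (via fail)
pos 5 'c': at 5 (via fail)
pos 6 'c': at 6
pos 7 'b': at 7
pos 8 'b': at 8  emit P1@[4:8]
pos 9 'a': at 4 (via fail)
pos 10 'c': at 5
pos 11 'c': at 6
pos 12 'b': at 7
pos 13 'b': at 8  emit P1@[9:13]
pos 14 'a': at 4 (via fail)
pos 15 'a': at 14
pos 16 'd': at 15
pos 17 'c': at 1 (via fail)
pos 18 'c': at 2
pos 19 'e': at 3  emit P0@[17:19]
pos 20 'a': at 10 (via fail)
pos 21 'a': at 11
pos 22 'c': at 5 (via fail)
pos 23 'c': at 6
pos 24 'b': at 7
pos 25 'b': at 8  emit P1@[21:25]
pos 26 'b': at 0 (via fail)
pos 27 'd': at 0
pos 28 'a': at 4
pos 29 'e': at 9 (via fail)
pos 30 'c': at 1 (via fail)
pos 31 'c': at 2
pos 32 'e': at 3  emit P0@[30:32]
pos 33 'a': at 10 (via fail)
pos 34 'a': at 11
pos 35 'c': at 5 (via fail)
pos 36 'c': at 6
pos 37 'b': at 7
pos 38 'b': at 8  emit P1@[34:38]
pos 39 'b': at 0 (via fail)
pos 40 'c': at 1
pos 41 'c': at 2
pos 42 'e': at 3  emit P0@[40:42]
pos 43 'a': at 10 (via fail)
pos 44 'a': at 11
pos 45 'b': at 0 (via fail)
pos 46 'e': at 9
pos 47 'a': at 10
pos 48 'a': at 11
pos 49 'd': at 12
pos 50 'd': at 13  emit P2@[46:50],P3@[47:50]
pos 51 'c': at 1 (via fail)
pos 52 'a': at 4 (via fail)
pos 53 'b': at 0 (via fail)
pos 54 'd': at 0
pos 55 'b': at 0
pos 56 'e': at 9

Result: [[3,0],[8,1],[13,1],[19,0],[25,1],[32,0],[38,1],[42,0],[50,2],[50,3]]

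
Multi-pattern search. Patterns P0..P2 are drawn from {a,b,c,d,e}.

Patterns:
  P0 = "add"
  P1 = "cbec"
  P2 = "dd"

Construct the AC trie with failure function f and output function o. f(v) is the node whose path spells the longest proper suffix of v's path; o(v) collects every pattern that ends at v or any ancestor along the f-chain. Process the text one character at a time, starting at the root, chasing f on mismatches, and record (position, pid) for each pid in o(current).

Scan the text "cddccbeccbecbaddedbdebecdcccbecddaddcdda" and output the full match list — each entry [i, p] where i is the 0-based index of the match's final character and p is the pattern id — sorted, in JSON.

Build:
Trie nodes:
  0='ε' goto a→1 c→4 d→8
  1='a' goto d→2
  2='ad' goto d→3
  3='add' goto ·  ←P0
  4='c' goto b→5
  5='cb' goto e→6
  6='cbe' goto c→7
  7='cbec' goto ·  ←P1
  8='d' goto d→9
  9='dd' goto ·  ←P2

Failure links (BFS by depth):
  n1('a'): parent n0 fail=0; on 'a' 0 → fail=0;  out ∅∪∅=∅
  n4('c'): parent n0 fail=0; on 'c' 0 → fail=0;  out ∅∪∅=∅
  n8('d'): parent n0 fail=0; on 'd' 0 → fail=0;  out ∅∪∅=∅
  n2('ad'): parent n1 fail=0; on 'd' 0 → fail=8;  out ∅∪∅=∅
  n5('cb'): parent n4 fail=0; on 'b' 0 → fail=0;  out ∅∪∅=∅
  n9('dd'): parent n8 fail=0; on 'd' 0 → fail=8;  out {2}∪∅={2}
  n3('add'): parent n2 fail=8; on 'd' 8 → fail=9;  out {0}∪{2}={0,2}
  n6('cbe'): parent n5 fail=0; on 'e' 0 → fail=0;  out ∅∪∅=∅
  n7('cbec'): parent n6 fail=0; on 'c' 0 → fail=4;  out {1}∪∅={1}

Text stream:
pos 0 'c': at 4
pos 1 'd': at 8 (via fail)
pos 2 'd': at 9  → match P2@[1:2]
pos 3 'c': at 4 (via fail)
pos 4 'c': at 4 (via fail)
pos 5 'b': at 5
pos 6 'e': at 6
pos 7 'c': at 7  → match P1@[4:7]
pos 8 'c': at 4 (via fail)
pos 9 'b': at 5
pos 10 'e': at 6
pos 11 'c': at 7  → match P1@[8:11]
pos 12 'b': at 5 (via fail)
pos 13 'a': at 1 (via fail)
pos 14 'd': at 2
pos 15 'd': at 3  → match P0@[13:15],P2@[14:15]
pos 16 'e': at 0 (via fail)
pos 17 'd': at 8
pos 18 'b': at 0 (via fail)
pos 19 'd': at 8
pos 20 'e': at 0 (via fail)
pos 21 'b': at 0
pos 22 'e': at 0
pos 23 'c': at 4
pos 24 'd': at 8 (via fail)
pos 25 'c': at 4 (via fail)
pos 26 'c': at 4 (via fail)
pos 27 'c': at 4 (via fail)
pos 28 'b': at 5
pos 29 'e': at 6
pos 30 'c': at 7  → match P1@[27:30]
pos 31 'd': at 8 (via fail)
pos 32 'd': at 9  → match P2@[31:32]
pos 33 'a': at 1 (via fail)
pos 34 'd': at 2
pos 35 'd': at 3  → match P0@[33:35],P2@[34:35]
pos 36 'c': at 4 (via fail)
pos 37 'd': at 8 (via fail)
pos 38 'd': at 9  → match P2@[37:38]
pos 39 'a': at 1 (via fail)

Matches: [[2,2],[7,1],[11,1],[15,0],[15,2],[30,1],[32,2],[35,0],[35,2],[38,2]]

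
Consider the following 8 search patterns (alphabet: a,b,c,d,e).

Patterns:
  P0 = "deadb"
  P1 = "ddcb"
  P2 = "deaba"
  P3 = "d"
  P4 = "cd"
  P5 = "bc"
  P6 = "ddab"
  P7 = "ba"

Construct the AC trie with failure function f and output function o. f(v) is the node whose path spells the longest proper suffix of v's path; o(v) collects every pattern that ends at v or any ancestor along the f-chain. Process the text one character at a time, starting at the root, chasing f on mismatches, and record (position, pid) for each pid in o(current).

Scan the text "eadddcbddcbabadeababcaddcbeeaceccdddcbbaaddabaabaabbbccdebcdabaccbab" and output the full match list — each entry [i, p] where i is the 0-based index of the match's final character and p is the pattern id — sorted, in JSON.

Build automaton:
Trie nodes:
  0='ε' goto b→13 c→11 d→1
  1='d' goto d→6 e→2  ←P3
  2='de' goto a→3
  3='dea' goto b→9 d→4
  4='dead' goto b→5
  5='deadb' goto ·  ←P0
  6='dd' goto a→15 c→7
  7='ddc' goto b→8
  8='ddcb' goto ·  ←P1
  9='deab' goto a→10
  10='deaba' goto ·  ←P2
  11='c' goto d→12
  12='cd' goto ·  ←P4
  13='b' goto a→17 c→14
  14='bc' goto ·  ←P5
  15='dda' goto b→16
  16='ddab' goto ·  ←P6
  17='ba' goto ·  ←P7

Failure links (BFS by depth):
  fail(1) 'd': from fail(0)=0 chase 'd': 0 ⇒ 0;  out={3}∪out(0)={3}
  fail(11) 'c': from fail(0)=0 chase 'c': 0 ⇒ 0;  out=∅∪out(0)=∅
  fail(13) 'b': from fail(0)=0 chase 'b': 0 ⇒ 0;  out=∅∪out(0)=∅
  fail(2) 'de': from fail(1)=0 chase 'e': 0 ⇒ 0;  out=∅∪out(0)=∅
  fail(6) 'dd': from fail(1)=0 chase 'd': 0 ⇒ 1;  out=∅∪out(1)={3}
  fail(12) 'cd': from fail(11)=0 chase 'd': 0 ⇒ 1;  out={4}∪out(1)={3,4}
  fail(14) 'bc': from fail(13)=0 chase 'c': 0 ⇒ 11;  out={5}∪out(11)={5}
  fail(17) 'ba': from fail(13)=0 chase 'a': 0 ⇒ 0;  out={7}∪out(0)={7}
  fail(3) 'dea': from fail(2)=0 chase 'a': 0 ⇒ 0;  out=∅∪out(0)=∅
  fail(7) 'ddc': from fail(6)=1 chase 'c': 1→0 ⇒ 11;  out=∅∪out(11)=∅
  fail(15) 'dda': from fail(6)=1 chase 'a': 1→0 ⇒ 0;  out=∅∪out(0)=∅
  fail(4) 'dead': from fail(3)=0 chase 'd': 0 ⇒ 1;  out=∅∪out(1)={3}
  fail(8) 'ddcb': from fail(7)=11 chase 'b': 11→0 ⇒ 13;  out={1}∪out(13)={1}
  fail(9) 'deab': from fail(3)=0 chase 'b': 0 ⇒ 13;  out=∅∪out(13)=∅
  fail(16) 'ddab': from fail(15)=0 chase 'b': 0 ⇒ 13;  out={6}∪out(13)={6}
  fail(5) 'deadb': from fail(4)=1 chase 'b': 1→0 ⇒ 13;  out={0}∪out(13)={0}
  fail(10) 'deaba': from fail(9)=13 chase 'a': 13 ⇒ 17;  out={2}∪out(17)={2,7}

Text stream:
i=0 'e': node 0→0
i=1 'a': node 0→0
i=2 'd': node 0→1  → match P3@[2:2]
i=3 'd': node 1→6  → match P3@[3:3]
i=4 'd': node 6→6 (fail-walked)  → match P3@[4:4]
i=5 'c': node 6→7
i=6 'b': node 7→8  → match P1@[3:6]
i=7 'd': node 8→1 (fail-walked)  → match P3@[7:7]
i=8 'd': node 1→6  → match P3@[8:8]
i=9 'c': node 6→7
i=10 'b': node 7→8  → match P1@[7:10]
i=11 'a': node 8→17 (fail-walked)  → match P7@[10:11]
i=12 'b': node 17→13 (fail-walked)
i=13 'a': node 13→17  → match P7@[12:13]
i=14 'd': node 17→1 (fail-walked)  → match P3@[14:14]
i=15 'e': node 1→2
i=16 'a': node 2→3
i=17 'b': node 3→9
i=18 'a': node 9→10  → match P2@[14:18],P7@[17:18]
i=19 'b': node 10→13 (fail-walked)
i=20 'c': node 13→14  → match P5@[19:20]
i=21 'a': node 14→0 (fail-walked)
i=22 'd': node 0→1  → match P3@[22:22]
i=23 'd': node 1→6  → match P3@[23:23]
i=24 'c': node 6→7
i=25 'b': node 7→8  → match P1@[22:25]
i=26 'e': node 8→0 (fail-walked)
i=27 'e': node 0→0
i=28 'a': node 0→0
i=29 'c': node 0→11
i=30 'e': node 11→0 (fail-walked)
i=31 'c': node 0→11
i=32 'c': node 11→11 (fail-walked)
i=33 'd': node 11→12  → match P3@[33:33],P4@[32:33]
i=34 'd': node 12→6 (fail-walked)  → match P3@[34:34]
i=35 'd': node 6→6 (fail-walked)  → match P3@[35:35]
i=36 'c': node 6→7
i=37 'b': node 7→8  → match P1@[34:37]
i=38 'b': node 8→13 (fail-walked)
i=39 'a': node 13→17  → match P7@[38:39]
i=40 'a': node 17→0 (fail-walked)
i=41 'd': node 0→1  → match P3@[41:41]
i=42 'd': node 1→6  → match P3@[42:42]
i=43 'a': node 6→15
i=44 'b': node 15→16  → match P6@[41:44]
i=45 'a': node 16→17 (fail-walked)  → match P7@[44:45]
i=46 'a': node 17→0 (fail-walked)
i=47 'b': node 0→13
i=48 'a': node 13→17  → match P7@[47:48]
i=49 'a': node 17→0 (fail-walked)
i=50 'b': node 0→13
i=51 'b': node 13→13 (fail-walked)
i=52 'b': node 13→13 (fail-walked)
i=53 'c': node 13→14  → match P5@[52:53]
i=54 'c': node 14→11 (fail-walked)
i=55 'd': node 11→12  → match P3@[55:55],P4@[54:55]
i=56 'e': node 12→2 (fail-walked)
i=57 'b': node 2→13 (fail-walked)
i=58 'c': node 13→14  → match P5@[57:58]
i=59 'd': node 14→12 (fail-walked)  → match P3@[59:59],P4@[58:59]
i=60 'a': node 12→0 (fail-walked)
i=61 'b': node 0→13
i=62 'a': node 13→17  → match P7@[61:62]
i=63 'c': node 17→11 (fail-walked)
i=64 'c': node 11→11 (fail-walked)
i=65 'b': node 11→13 (fail-walked)
i=66 'a': node 13→17  → match P7@[65:66]
i=67 'b': node 17→13 (fail-walked)

Result: [[2,3],[3,3],[4,3],[6,1],[7,3],[8,3],[10,1],[11,7],[13,7],[14,3],[18,2],[18,7],[20,5],[22,3],[23,3],[25,1],[33,3],[33,4],[34,3],[35,3],[37,1],[39,7],[41,3],[42,3],[44,6],[45,7],[48,7],[53,5],[55,3],[55,4],[58,5],[59,3],[59,4],[62,7],[66,7]]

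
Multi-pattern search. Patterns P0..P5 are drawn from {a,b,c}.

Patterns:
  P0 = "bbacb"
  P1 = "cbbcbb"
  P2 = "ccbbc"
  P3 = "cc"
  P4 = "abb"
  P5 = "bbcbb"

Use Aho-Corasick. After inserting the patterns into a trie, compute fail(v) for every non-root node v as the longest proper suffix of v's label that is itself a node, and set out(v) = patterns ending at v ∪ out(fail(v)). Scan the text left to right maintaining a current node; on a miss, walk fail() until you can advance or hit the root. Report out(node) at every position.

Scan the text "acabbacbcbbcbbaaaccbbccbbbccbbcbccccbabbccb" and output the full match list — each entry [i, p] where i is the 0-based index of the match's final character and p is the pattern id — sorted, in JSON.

Construct AC machine:
Trie nodes:
  n0 'ε': a→16 b→1 c→6
  n1 'b': b→2
  n2 'bb': a→3 c→19
  n3 'bba': c→4
  n4 'bbac': b→5
  n5 'bbacb': ·  [P0 ends]
  n6 'c': b→7 c→12
  n7 'cb': b→8
  n8 'cbb': c→9
  n9 'cbbc': b→10
  n10 'cbbcb': b→11
  n11 'cbbcbb': ·  [P1 ends]
  n12 'cc': b→13  [P3 ends]
  n13 'ccb': b→14
  n14 'ccbb': c→15
  n15 'ccbbc': ·  [P2 ends]
  n16 'a': b→17
  n17 'ab': b→18
  n18 'abb': ·  [P4 ends]
  n19 'bbc': b→20
  n20 'bbcb': b→21
  n21 'bbcbb': ·  [P5 ends]

Failure links (BFS by depth):
  fail(1) 'b': from fail(0)=0 chase 'b': 0 ⇒ 0;  out=∅∪out(0)=∅
  fail(6) 'c': from fail(0)=0 chase 'c': 0 ⇒ 0;  out=∅∪out(0)=∅
  fail(16) 'a': from fail(0)=0 chase 'a': 0 ⇒ 0;  out=∅∪out(0)=∅
  fail(2) 'bb': from fail(1)=0 chase 'b': 0 ⇒ 1;  out=∅∪out(1)=∅
  fail(7) 'cb': from fail(6)=0 chase 'b': 0 ⇒ 1;  out=∅∪out(1)=∅
  fail(12) 'cc': from fail(6)=0 chase 'c': 0 ⇒ 6;  out={3}∪out(6)={3}
  fail(17) 'ab': from fail(16)=0 chase 'b': 0 ⇒ 1;  out=∅∪out(1)=∅
  fail(3) 'bba': from fail(2)=1 chase 'a': 1→0 ⇒ 16;  out=∅∪out(16)=∅
  fail(8) 'cbb': from fail(7)=1 chase 'b': 1 ⇒ 2;  out=∅∪out(2)=∅
  fail(13) 'ccb': from fail(12)=6 chase 'b': 6 ⇒ 7;  out=∅∪out(7)=∅
  fail(18) 'abb': from fail(17)=1 chase 'b': 1 ⇒ 2;  out={4}∪out(2)={4}
  fail(19) 'bbc': from fail(2)=1 chase 'c': 1→0 ⇒ 6;  out=∅∪out(6)=∅
  fail(4) 'bbac': from fail(3)=16 chase 'c': 16→0 ⇒ 6;  out=∅∪out(6)=∅
  fail(9) 'cbbc': from fail(8)=2 chase 'c': 2 ⇒ 19;  out=∅∪out(19)=∅
  fail(14) 'ccbb': from fail(13)=7 chase 'b': 7 ⇒ 8;  out=∅∪out(8)=∅
  fail(20) 'bbcb': from fail(19)=6 chase 'b': 6 ⇒ 7;  out=∅∪out(7)=∅
  fail(5) 'bbacb': from fail(4)=6 chase 'b': 6 ⇒ 7;  out={0}∪out(7)={0}
  fail(10) 'cbbcb': from fail(9)=19 chase 'b': 19 ⇒ 20;  out=∅∪out(20)=∅
  fail(15) 'ccbbc': from fail(14)=8 chase 'c': 8 ⇒ 9;  out={2}∪out(9)={2}
  fail(21) 'bbcbb': from fail(20)=7 chase 'b': 7 ⇒ 8;  out={5}∪out(8)={5}
  fail(11) 'cbbcbb': from fail(10)=20 chase 'b': 20 ⇒ 21;  out={1}∪out(21)={1,5}

Run:
i=0 'a': node 0→16
i=1 'c': node 16→6 ·f
i=2 'a': node 6→16 ·f
i=3 'b': node 16→17
i=4 'b': node 17→18  emit P4@[2:4]
i=5 'a': node 18→3 ·f
i=6 'c': node 3→4
i=7 'b': node 4→5  emit P0@[3:7]
i=8 'c': node 5→6 ·f
i=9 'b': node 6→7
i=10 'b': node 7→8
i=11 'c': node 8→9
i=12 'b': node 9→10
i=13 'b': node 10→11  emit P1@[8:13],P5@[9:13]
i=14 'a': node 11→3 ·f
i=15 'a': node 3→16 ·f
i=16 'a': node 16→16 ·f
i=17 'c': node 16→6 ·f
i=18 'c': node 6→12  emit P3@[17:18]
i=19 'b': node 12→13
i=20 'b': node 13→14
i=21 'c': node 14→15  emit P2@[17:21]
i=22 'c': node 15→12 ·f  emit P3@[21:22]
i=23 'b': node 12→13
i=24 'b': node 13→14
i=25 'b': node 14→2 ·f
i=26 'c': node 2→19
i=27 'c': node 19→12 ·f  emit P3@[26:27]
i=28 'b': node 12→13
i=29 'b': node 13→14
i=30 'c': node 14→15  emit P2@[26:30]
i=31 'b': node 15→10 ·f
i=32 'c': node 10→6 ·f
i=33 'c': node 6→12  emit P3@[32:33]
i=34 'c': node 12→12 ·f  emit P3@[33:34]
i=35 'c': node 12→12 ·f  emit P3@[34:35]
i=36 'b': node 12→13
i=37 'a': node 13→16 ·f
i=38 'b': node 16→17
i=39 'b': node 17→18  emit P4@[37:39]
i=40 'c': node 18→19 ·f
i=41 'c': node 19→12 ·f  emit P3@[40:41]
i=42 'b': node 12→13

Matches: [[4,4],[7,0],[13,1],[13,5],[18,3],[21,2],[22,3],[27,3],[30,2],[33,3],[34,3],[35,3],[39,4],[41,3]]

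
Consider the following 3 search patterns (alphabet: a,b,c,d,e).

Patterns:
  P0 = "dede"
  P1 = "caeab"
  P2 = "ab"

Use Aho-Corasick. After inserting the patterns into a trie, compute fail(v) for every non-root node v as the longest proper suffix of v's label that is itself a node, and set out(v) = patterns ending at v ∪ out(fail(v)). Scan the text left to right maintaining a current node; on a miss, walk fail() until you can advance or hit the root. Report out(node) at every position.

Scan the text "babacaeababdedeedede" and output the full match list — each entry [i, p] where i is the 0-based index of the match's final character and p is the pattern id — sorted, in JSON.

Build:
Trie nodes:
  0='ε' goto a→10 c→5 d→1
  1='d' goto e→2
  2='de' goto d→3
  3='ded' goto e→4
  4='dede' goto ·  [P0 ends]
  5='c' goto a→6
  6='ca' goto e→7
  7='cae' goto a→8
  8='caea' goto b→9
  9='caeab' goto ·  [P1 ends]
  10='a' goto b→11
  11='ab' goto ·  [P2 ends]

Failure links (BFS by depth):
  fail(1) 'd': from fail(0)=0 chase 'd': 0 ⇒ 0;  out=∅∪out(0)=∅
  fail(5) 'c': from fail(0)=0 chase 'c': 0 ⇒ 0;  out=∅∪out(0)=∅
  fail(10) 'a': from fail(0)=0 chase 'a': 0 ⇒ 0;  out=∅∪out(0)=∅
  fail(2) 'de': from fail(1)=0 chase 'e': 0 ⇒ 0;  out=∅∪out(0)=∅
  fail(6) 'ca': from fail(5)=0 chase 'a': 0 ⇒ 10;  out=∅∪out(10)=∅
  fail(11) 'ab': from fail(10)=0 chase 'b': 0 ⇒ 0;  out={2}∪out(0)={2}
  fail(3) 'ded': from fail(2)=0 chase 'd': 0 ⇒ 1;  out=∅∪out(1)=∅
  fail(7) 'cae': from fail(6)=10 chase 'e': 10→0 ⇒ 0;  out=∅∪out(0)=∅
  fail(4) 'dede': from fail(3)=1 chase 'e': 1 ⇒ 2;  out={0}∪out(2)={0}
  fail(8) 'caea': from fail(7)=0 chase 'a': 0 ⇒ 10;  out=∅∪out(10)=∅
  fail(9) 'caeab': from fail(8)=10 chase 'b': 10 ⇒ 11;  out={1}∪out(11)={1,2}

Scan:
[0] read 'b'  n0⇒n0
[1] read 'a'  n0⇒n10
[2] read 'b'  n10⇒n11  → match P2@[1:2]
[3] read 'a'  n11⇒n10 (fail-walked)
[4] read 'c'  n10⇒n5 (fail-walked)
[5] read 'a'  n5⇒n6
[6] read 'e'  n6⇒n7
[7] read 'a'  n7⇒n8
[8] read 'b'  n8⇒n9  → match P1@[4:8],P2@[7:8]
[9] read 'a'  n9⇒n10 (fail-walked)
[10] read 'b'  n10⇒n11  → match P2@[9:10]
[11] read 'd'  n11⇒n1 (fail-walked)
[12] read 'e'  n1⇒n2
[13] read 'd'  n2⇒n3
[14] read 'e'  n3⇒n4  → match P0@[11:14]
[15] read 'e'  n4⇒n0 (fail-walked)
[16] read 'd'  n0⇒n1
[17] read 'e'  n1⇒n2
[18] read 'd'  n2⇒n3
[19] read 'e'  n3⇒n4  → match P0@[16:19]

All matches (sorted): [[2,2],[8,1],[8,2],[10,2],[14,0],[19,0]]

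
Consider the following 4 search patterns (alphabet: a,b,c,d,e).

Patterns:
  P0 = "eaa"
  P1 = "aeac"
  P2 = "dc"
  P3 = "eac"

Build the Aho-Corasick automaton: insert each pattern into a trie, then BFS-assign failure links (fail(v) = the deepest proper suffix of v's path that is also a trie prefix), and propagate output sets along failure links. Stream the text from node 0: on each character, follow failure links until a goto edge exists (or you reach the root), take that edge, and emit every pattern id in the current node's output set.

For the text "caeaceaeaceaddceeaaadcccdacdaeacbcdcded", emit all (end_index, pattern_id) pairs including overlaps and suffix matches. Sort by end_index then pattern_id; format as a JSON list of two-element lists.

Build automaton:
Trie nodes:
  n0 'ε': a→4 d→8 e→1
  n1 'e': a→2
  n2 'ea': a→3 c→10
  n3 'eaa': ·  [P0 ends]
  n4 'a': e→5
  n5 'ae': a→6
  n6 'aea': c→7
  n7 'aeac': ·  [P1 ends]
  n8 'd': c→9
  n9 'dc': ·  [P2 ends]
  n10 'eac': ·  [P3 ends]

BFS fail/out derivation:
  fail(1) 'e': from fail(0)=0 chase 'e': 0 ⇒ 0;  out=∅∪out(0)=∅
  fail(4) 'a': from fail(0)=0 chase 'a': 0 ⇒ 0;  out=∅∪out(0)=∅
  fail(8) 'd': from fail(0)=0 chase 'd': 0 ⇒ 0;  out=∅∪out(0)=∅
  fail(2) 'ea': from fail(1)=0 chase 'a': 0 ⇒ 4;  out=∅∪out(4)=∅
  fail(5) 'ae': from fail(4)=0 chase 'e': 0 ⇒ 1;  out=∅∪out(1)=∅
  fail(9) 'dc': from fail(8)=0 chase 'c': 0 ⇒ 0;  out={2}∪out(0)={2}
  fail(3) 'eaa': from fail(2)=4 chase 'a': 4→0 ⇒ 4;  out={0}∪out(4)={0}
  fail(6) 'aea': from fail(5)=1 chase 'a': 1 ⇒ 2;  out=∅∪out(2)=∅
  fail(10) 'eac': from fail(2)=4 chase 'c': 4→0 ⇒ 0;  out={3}∪out(0)={3}
  fail(7) 'aeac': from fail(6)=2 chase 'c': 2 ⇒ 10;  out={1}∪out(10)={1,3}

Scan:
pos 0 'c': at 0
pos 1 'a': at 4
pos 2 'e': at 5
pos 3 'a': at 6
pos 4 'c': at 7  ** P1@[1:4],P3@[2:4]
pos 5 'e': at 1 (fail-walked)
pos 6 'a': at 2
pos 7 'e': at 5 (fail-walked)
pos 8 'a': at 6
pos 9 'c': at 7  ** P1@[6:9],P3@[7:9]
pos 10 'e': at 1 (fail-walked)
pos 11 'a': at 2
pos 12 'd': at 8 (fail-walked)
pos 13 'd': at 8 (fail-walked)
pos 14 'c': at 9  ** P2@[13:14]
pos 15 'e': at 1 (fail-walked)
pos 16 'e': at 1 (fail-walked)
pos 17 'a': at 2
pos 18 'a': at 3  ** P0@[16:18]
pos 19 'a': at 4 (fail-walked)
pos 20 'd': at 8 (fail-walked)
pos 21 'c': at 9  ** P2@[20:21]
pos 22 'c': at 0 (fail-walked)
pos 23 'c': at 0
pos 24 'd': at 8
pos 25 'a': at 4 (fail-walked)
pos 26 'c': at 0 (fail-walked)
pos 27 'd': at 8
pos 28 'a': at 4 (fail-walked)
pos 29 'e': at 5
pos 30 'a': at 6
pos 31 'c': at 7  ** P1@[28:31],P3@[29:31]
pos 32 'b': at 0 (fail-walked)
pos 33 'c': at 0
pos 34 'd': at 8
pos 35 'c': at 9  ** P2@[34:35]
pos 36 'd': at 8 (fail-walked)
pos 37 'e': at 1 (fail-walked)
pos 38 'd': at 8 (fail-walked)

Matches: [[4,1],[4,3],[9,1],[9,3],[14,2],[18,0],[21,2],[31,1],[31,3],[35,2]]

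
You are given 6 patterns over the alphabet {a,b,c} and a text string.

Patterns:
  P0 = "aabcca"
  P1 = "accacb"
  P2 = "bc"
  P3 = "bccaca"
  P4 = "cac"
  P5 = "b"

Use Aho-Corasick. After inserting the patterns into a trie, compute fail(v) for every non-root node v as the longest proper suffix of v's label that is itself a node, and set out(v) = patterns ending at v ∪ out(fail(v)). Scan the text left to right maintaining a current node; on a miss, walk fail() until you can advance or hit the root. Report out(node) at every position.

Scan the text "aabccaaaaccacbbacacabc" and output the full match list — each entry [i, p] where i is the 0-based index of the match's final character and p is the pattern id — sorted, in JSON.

Construct AC machine:
Trie nodes:
  0='ε' goto a→1 b→12 c→18
  1='a' goto a→2 c→7
  2='aa' goto b→3
  3='aab' goto c→4
  4='aabc' goto c→5
  5='aabcc' goto a→6
  6='aabcca' goto ·  ←P0
  7='ac' goto c→8
  8='acc' goto a→9
  9='acca' goto c→10
  10='accac' goto b→11
  11='accacb' goto ·  ←P1
  12='b' goto c→13  ←P5
  13='bc' goto c→14  ←P2
  14='bcc' goto a→15
  15='bcca' goto c→16
  16='bccac' goto a→17
  17='bccaca' goto ·  ←P3
  18='c' goto a→19
  19='ca' goto c→20
  20='cac' goto ·  ←P4

Failure links (BFS by depth):
  fail(1) 'a': from fail(0)=0 chase 'a': 0 ⇒ 0;  out=∅∪out(0)=∅
  fail(12) 'b': from fail(0)=0 chase 'b': 0 ⇒ 0;  out={5}∪out(0)={5}
  fail(18) 'c': from fail(0)=0 chase 'c': 0 ⇒ 0;  out=∅∪out(0)=∅
  fail(2) 'aa': from fail(1)=0 chase 'a': 0 ⇒ 1;  out=∅∪out(1)=∅
  fail(7) 'ac': from fail(1)=0 chase 'c': 0 ⇒ 18;  out=∅∪out(18)=∅
  fail(13) 'bc': from fail(12)=0 chase 'c': 0 ⇒ 18;  out={2}∪out(18)={2}
  fail(19) 'ca': from fail(18)=0 chase 'a': 0 ⇒ 1;  out=∅∪out(1)=∅
  fail(3) 'aab': from fail(2)=1 chase 'b': 1→0 ⇒ 12;  out=∅∪out(12)={5}
  fail(8) 'acc': from fail(7)=18 chase 'c': 18→0 ⇒ 18;  out=∅∪out(18)=∅
  fail(14) 'bcc': from fail(13)=18 chase 'c': 18→0 ⇒ 18;  out=∅∪out(18)=∅
  fail(20) 'cac': from fail(19)=1 chase 'c': 1 ⇒ 7;  out={4}∪out(7)={4}
  fail(4) 'aabc': from fail(3)=12 chase 'c': 12 ⇒ 13;  out=∅∪out(13)={2}
  fail(9) 'acca': from fail(8)=18 chase 'a': 18 ⇒ 19;  out=∅∪out(19)=∅
  fail(15) 'bcca': from fail(14)=18 chase 'a': 18 ⇒ 19;  out=∅∪out(19)=∅
  fail(5) 'aabcc': from fail(4)=13 chase 'c': 13 ⇒ 14;  out=∅∪out(14)=∅
  fail(10) 'accac': from fail(9)=19 chase 'c': 19 ⇒ 20;  out=∅∪out(20)={4}
  fail(16) 'bccac': from fail(15)=19 chase 'c': 19 ⇒ 20;  out=∅∪out(20)={4}
  fail(6) 'aabcca': from fail(5)=14 chase 'a': 14 ⇒ 15;  out={0}∪out(15)={0}
  fail(11) 'accacb': from fail(10)=20 chase 'b': 20→7→18→0 ⇒ 12;  out={1}∪out(12)={1,5}
  fail(17) 'bccaca': from fail(16)=20 chase 'a': 20→7→18 ⇒ 19;  out={3}∪out(19)={3}

Text stream:
i=0 'a': node 0→1
i=1 'a': node 1→2
i=2 'b': node 2→3  → match P5@[2:2]
i=3 'c': node 3→4  → match P2@[2:3]
i=4 'c': node 4→5
i=5 'a': node 5→6  → match P0@[0:5]
i=6 'a': node 6→2 ·f
i=7 'a': node 2→2 ·f
i=8 'a': node 2→2 ·f
i=9 'c': node 2→7 ·f
i=10 'c': node 7→8
i=11 'a': node 8→9
i=12 'c': node 9→10  → match P4@[10:12]
i=13 'b': node 10→11  → match P1@[8:13],P5@[13:13]
i=14 'b': node 11→12 ·f  → match P5@[14:14]
i=15 'a': node 12→1 ·f
i=16 'c': node 1→7
i=17 'a': node 7→19 ·f
i=18 'c': node 19→20  → match P4@[16:18]
i=19 'a': node 20→19 ·f
i=20 'b': node 19→12 ·f  → match P5@[20:20]
i=21 'c': node 12→13  → match P2@[20:21]

Result: [[2,5],[3,2],[5,0],[12,4],[13,1],[13,5],[14,5],[18,4],[20,5],[21,2]]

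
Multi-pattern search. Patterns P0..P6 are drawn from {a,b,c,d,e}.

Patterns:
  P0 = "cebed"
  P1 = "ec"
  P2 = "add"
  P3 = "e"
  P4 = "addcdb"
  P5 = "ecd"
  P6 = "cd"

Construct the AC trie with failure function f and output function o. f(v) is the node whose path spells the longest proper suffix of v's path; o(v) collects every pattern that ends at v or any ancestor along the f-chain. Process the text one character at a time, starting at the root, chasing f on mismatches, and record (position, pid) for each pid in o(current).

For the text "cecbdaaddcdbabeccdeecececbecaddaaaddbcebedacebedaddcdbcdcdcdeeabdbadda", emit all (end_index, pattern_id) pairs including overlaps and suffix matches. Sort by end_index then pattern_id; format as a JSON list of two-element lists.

Construct AC machine:
Trie (insert patterns):
  n0 'ε': a→8 c→1 e→6
  n1 'c': d→15 e→2
  n2 'ce': b→3
  n3 'ceb': e→4
  n4 'cebe': d→5
  n5 'cebed': ·  [P0 ends]
  n6 'e': c→7  [P3 ends]
  n7 'ec': d→14  [P1 ends]
  n8 'a': d→9
  n9 'ad': d→10
  n10 'add': c→11  [P2 ends]
  n11 'addc': d→12
  n12 'addcd': b→13
  n13 'addcdb': ·  [P4 ends]
  n14 'ecd': ·  [P5 ends]
  n15 'cd': ·  [P6 ends]

Failure links (BFS by depth):
  fail(1) 'c': from fail(0)=0 chase 'c': 0 ⇒ 0;  out=∅∪out(0)=∅
  fail(6) 'e': from fail(0)=0 chase 'e': 0 ⇒ 0;  out={3}∪out(0)={3}
  fail(8) 'a': from fail(0)=0 chase 'a': 0 ⇒ 0;  out=∅∪out(0)=∅
  fail(2) 'ce': from fail(1)=0 chase 'e': 0 ⇒ 6;  out=∅∪out(6)={3}
  fail(7) 'ec': from fail(6)=0 chase 'c': 0 ⇒ 1;  out={1}∪out(1)={1}
  fail(9) 'ad': from fail(8)=0 chase 'd': 0 ⇒ 0;  out=∅∪out(0)=∅
  fail(15) 'cd': from fail(1)=0 chase 'd': 0 ⇒ 0;  out={6}∪out(0)={6}
  fail(3) 'ceb': from fail(2)=6 chase 'b': 6→0 ⇒ 0;  out=∅∪out(0)=∅
  fail(10) 'add': from fail(9)=0 chase 'd': 0 ⇒ 0;  out={2}∪out(0)={2}
  fail(14) 'ecd': from fail(7)=1 chase 'd': 1 ⇒ 15;  out={5}∪out(15)={5,6}
  fail(4) 'cebe': from fail(3)=0 chase 'e': 0 ⇒ 6;  out=∅∪out(6)={3}
  fail(11) 'addc': from fail(10)=0 chase 'c': 0 ⇒ 1;  out=∅∪out(1)=∅
  fail(5) 'cebed': from fail(4)=6 chase 'd': 6→0 ⇒ 0;  out={0}∪out(0)={0}
  fail(12) 'addcd': from fail(11)=1 chase 'd': 1 ⇒ 15;  out=∅∪out(15)={6}
  fail(13) 'addcdb': from fail(12)=15 chase 'b': 15→0 ⇒ 0;  out={4}∪out(0)={4}

Run:
[0] read 'c'  n0⇒n1
[1] read 'e'  n1⇒n2  → match P3@[1:1]
[2] read 'c'  n2⇒n7 (fail-walked)  → match P1@[1:2]
[3] read 'b'  n7⇒n0 (fail-walked)
[4] read 'd'  n0⇒n0
[5] read 'a'  n0⇒n8
[6] read 'a'  n8⇒n8 (fail-walked)
[7] read 'd'  n8⇒n9
[8] read 'd'  n9⇒n10  → match P2@[6:8]
[9] read 'c'  n10⇒n11
[10] read 'd'  n11⇒n12  → match P6@[9:10]
[11] read 'b'  n12⇒n13  → match P4@[6:11]
[12] read 'a'  n13⇒n8 (fail-walked)
[13] read 'b'  n8⇒n0 (fail-walked)
[14] read 'e'  n0⇒n6  → match P3@[14:14]
[15] read 'c'  n6⇒n7  → match P1@[14:15]
[16] read 'c'  n7⇒n1 (fail-walked)
[17] read 'd'  n1⇒n15  → match P6@[16:17]
[18] read 'e'  n15⇒n6 (fail-walked)  → match P3@[18:18]
[19] read 'e'  n6⇒n6 (fail-walked)  → match P3@[19:19]
[20] read 'c'  n6⇒n7  → match P1@[19:20]
[21] read 'e'  n7⇒n2 (fail-walked)  → match P3@[21:21]
[22] read 'c'  n2⇒n7 (fail-walked)  → match P1@[21:22]
[23] read 'e'  n7⇒n2 (fail-walked)  → match P3@[23:23]
[24] read 'c'  n2⇒n7 (fail-walked)  → match P1@[23:24]
[25] read 'b'  n7⇒n0 (fail-walked)
[26] read 'e'  n0⇒n6  → match P3@[26:26]
[27] read 'c'  n6⇒n7  → match P1@[26:27]
[28] read 'a'  n7⇒n8 (fail-walked)
[29] read 'd'  n8⇒n9
[30] read 'd'  n9⇒n10  → match P2@[28:30]
[31] read 'a'  n10⇒n8 (fail-walked)
[32] read 'a'  n8⇒n8 (fail-walked)
[33] read 'a'  n8⇒n8 (fail-walked)
[34] read 'd'  n8⇒n9
[35] read 'd'  n9⇒n10  → match P2@[33:35]
[36] read 'b'  n10⇒n0 (fail-walked)
[37] read 'c'  n0⇒n1
[38] read 'e'  n1⇒n2  → match P3@[38:38]
[39] read 'b'  n2⇒n3
[40] read 'e'  n3⇒n4  → match P3@[40:40]
[41] read 'd'  n4⇒n5  → match P0@[37:41]
[42] read 'a'  n5⇒n8 (fail-walked)
[43] read 'c'  n8⇒n1 (fail-walked)
[44] read 'e'  n1⇒n2  → match P3@[44:44]
[45] read 'b'  n2⇒n3
[46] read 'e'  n3⇒n4  → match P3@[46:46]
[47] read 'd'  n4⇒n5  → match P0@[43:47]
[48] read 'a'  n5⇒n8 (fail-walked)
[49] read 'd'  n8⇒n9
[50] read 'd'  n9⇒n10  → match P2@[48:50]
[51] read 'c'  n10⇒n11
[52] read 'd'  n11⇒n12  → match P6@[51:52]
[53] read 'b'  n12⇒n13  → match P4@[48:53]
[54] read 'c'  n13⇒n1 (fail-walked)
[55] read 'd'  n1⇒n15  → match P6@[54:55]
[56] read 'c'  n15⇒n1 (fail-walked)
[57] read 'd'  n1⇒n15  → match P6@[56:57]
[58] read 'c'  n15⇒n1 (fail-walked)
[59] read 'd'  n1⇒n15  → match P6@[58:59]
[60] read 'e'  n15⇒n6 (fail-walked)  → match P3@[60:60]
[61] read 'e'  n6⇒n6 (fail-walked)  → match P3@[61:61]
[62] read 'a'  n6⇒n8 (fail-walked)
[63] read 'b'  n8⇒n0 (fail-walked)
[64] read 'd'  n0⇒n0
[65] read 'b'  n0⇒n0
[66] read 'a'  n0⇒n8
[67] read 'd'  n8⇒n9
[68] read 'd'  n9⇒n10  → match P2@[66:68]
[69] read 'a'  n10⇒n8 (fail-walked)

All matches (sorted): [[1,3],[2,1],[8,2],[10,6],[11,4],[14,3],[15,1],[17,6],[18,3],[19,3],[20,1],[21,3],[22,1],[23,3],[24,1],[26,3],[27,1],[30,2],[35,2],[38,3],[40,3],[41,0],[44,3],[46,3],[47,0],[50,2],[52,6],[53,4],[55,6],[57,6],[59,6],[60,3],[61,3],[68,2]]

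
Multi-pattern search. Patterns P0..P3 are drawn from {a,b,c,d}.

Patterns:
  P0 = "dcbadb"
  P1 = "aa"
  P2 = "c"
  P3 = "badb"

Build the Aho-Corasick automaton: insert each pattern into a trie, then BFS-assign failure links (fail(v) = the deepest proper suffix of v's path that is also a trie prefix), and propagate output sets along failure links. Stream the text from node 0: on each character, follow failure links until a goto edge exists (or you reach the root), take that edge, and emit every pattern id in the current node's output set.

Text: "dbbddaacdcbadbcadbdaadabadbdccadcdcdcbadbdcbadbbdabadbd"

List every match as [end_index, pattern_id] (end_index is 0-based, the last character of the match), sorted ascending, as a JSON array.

Construct AC machine:
Trie (insert patterns):
  0='ε' goto a→7 b→10 c→9 d→1
  1='d' goto c→2
  2='dc' goto b→3
  3='dcb' goto a→4
  4='dcba' goto d→5
  5='dcbad' goto b→6
  6='dcbadb' goto ·  [P0 ends]
  7='a' goto a→8
  8='aa' goto ·  [P1 ends]
  9='c' goto ·  [P2 ends]
  10='b' goto a→11
  11='ba' goto d→12
  12='bad' goto b→13
  13='badb' goto ·  [P3 ends]

BFS fail/out derivation:
  n1('d'): parent n0 fail=0; on 'd' 0 → fail=0;  out ∅∪∅=∅
  n7('a'): parent n0 fail=0; on 'a' 0 → fail=0;  out ∅∪∅=∅
  n9('c'): parent n0 fail=0; on 'c' 0 → fail=0;  out {2}∪∅={2}
  n10('b'): parent n0 fail=0; on 'b' 0 → fail=0;  out ∅∪∅=∅
  n2('dc'): parent n1 fail=0; on 'c' 0 → fail=9;  out ∅∪{2}={2}
  n8('aa'): parent n7 fail=0; on 'a' 0 → fail=7;  out {1}∪∅={1}
  n11('ba'): parent n10 fail=0; on 'a' 0 → fail=7;  out ∅∪∅=∅
  n3('dcb'): parent n2 fail=9; on 'b' 9→0 → fail=10;  out ∅∪∅=∅
  n12('bad'): parent n11 fail=7; on 'd' 7→0 → fail=1;  out ∅∪∅=∅
  n4('dcba'): parent n3 fail=10; on 'a' 10 → fail=11;  out ∅∪∅=∅
  n13('badb'): parent n12 fail=1; on 'b' 1→0 → fail=10;  out {3}∪∅={3}
  n5('dcbad'): parent n4 fail=11; on 'd' 11 → fail=12;  out ∅∪∅=∅
  n6('dcbadb'): parent n5 fail=12; on 'b' 12 → fail=13;  out {0}∪{3}={0,3}

Scan:
i=0 'd': node 0→1
i=1 'b': node 1→10 (via fail)
i=2 'b': node 10→10 (via fail)
i=3 'd': node 10→1 (via fail)
i=4 'd': node 1→1 (via fail)
i=5 'a': node 1→7 (via fail)
i=6 'a': node 7→8  ** P1@[5:6]
i=7 'c': node 8→9 (via fail)  ** P2@[7:7]
i=8 'd': node 9→1 (via fail)
i=9 'c': node 1→2  ** P2@[9:9]
i=10 'b': node 2→3
i=11 'a': node 3→4
i=12 'd': node 4→5
i=13 'b': node 5→6  ** P0@[8:13],P3@[10:13]
i=14 'c': node 6→9 (via fail)  ** P2@[14:14]
i=15 'a': node 9→7 (via fail)
i=16 'd': node 7→1 (via fail)
i=17 'b': node 1→10 (via fail)
i=18 'd': node 10→1 (via fail)
i=19 'a': node 1→7 (via fail)
i=20 'a': node 7→8  ** P1@[19:20]
i=21 'd': node 8→1 (via fail)
i=22 'a': node 1→7 (via fail)
i=23 'b': node 7→10 (via fail)
i=24 'a': node 10→11
i=25 'd': node 11→12
i=26 'b': node 12→13  ** P3@[23:26]
i=27 'd': node 13→1 (via fail)
i=28 'c': node 1→2  ** P2@[28:28]
i=29 'c': node 2→9 (via fail)  ** P2@[29:29]
i=30 'a': node 9→7 (via fail)
i=31 'd': node 7→1 (via fail)
i=32 'c': node 1→2  ** P2@[32:32]
i=33 'd': node 2→1 (via fail)
i=34 'c': node 1→2  ** P2@[34:34]
i=35 'd': node 2→1 (via fail)
i=36 'c': node 1→2  ** P2@[36:36]
i=37 'b': node 2→3
i=38 'a': node 3→4
i=39 'd': node 4→5
i=40 'b': node 5→6  ** P0@[35:40],P3@[37:40]
i=41 'd': node 6→1 (via fail)
i=42 'c': node 1→2  ** P2@[42:42]
i=43 'b': node 2→3
i=44 'a': node 3→4
i=45 'd': node 4→5
i=46 'b': node 5→6  ** P0@[41:46],P3@[43:46]
i=47 'b': node 6→10 (via fail)
i=48 'd': node 10→1 (via fail)
i=49 'a': node 1→7 (via fail)
i=50 'b': node 7→10 (via fail)
i=51 'a': node 10→11
i=52 'd': node 11→12
i=53 'b': node 12→13  ** P3@[50:53]
i=54 'd': node 13→1 (via fail)

Matches: [[6,1],[7,2],[9,2],[13,0],[13,3],[14,2],[20,1],[26,3],[28,2],[29,2],[32,2],[34,2],[36,2],[40,0],[40,3],[42,2],[46,0],[46,3],[53,3]]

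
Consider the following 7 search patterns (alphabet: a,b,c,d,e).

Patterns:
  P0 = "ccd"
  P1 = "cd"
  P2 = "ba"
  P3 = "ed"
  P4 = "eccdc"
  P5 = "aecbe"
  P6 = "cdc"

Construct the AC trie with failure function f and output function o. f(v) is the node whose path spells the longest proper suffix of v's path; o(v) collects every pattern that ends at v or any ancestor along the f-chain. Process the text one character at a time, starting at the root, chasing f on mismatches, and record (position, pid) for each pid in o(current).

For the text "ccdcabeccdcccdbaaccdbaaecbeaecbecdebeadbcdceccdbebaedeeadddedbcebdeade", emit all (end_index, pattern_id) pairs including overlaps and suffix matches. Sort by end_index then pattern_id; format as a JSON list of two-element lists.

Construct AC machine:
Trie nodes:
  0='ε' goto a→13 b→5 c→1 e→7
  1='c' goto c→2 d→4
  2='cc' goto d→3
  3='ccd' goto ·  [P0 ends]
  4='cd' goto c→18  [P1 ends]
  5='b' goto a→6
  6='ba' goto ·  [P2 ends]
  7='e' goto c→9 d→8
  8='ed' goto ·  [P3 ends]
  9='ec' goto c→10
  10='ecc' goto d→11
  11='eccd' goto c→12
  12='eccdc' goto ·  [P4 ends]
  13='a' goto e→14
  14='ae' goto c→15
  15='aec' goto b→16
  16='aecb' goto e→17
  17='aecbe' goto ·  [P5 ends]
  18='cdc' goto ·  [P6 ends]

Failure links (BFS by depth):
  n1('c'): parent n0 fail=0; on 'c' 0 → fail=0;  out ∅∪∅=∅
  n5('b'): parent n0 fail=0; on 'b' 0 → fail=0;  out ∅∪∅=∅
  n7('e'): parent n0 fail=0; on 'e' 0 → fail=0;  out ∅∪∅=∅
  n13('a'): parent n0 fail=0; on 'a' 0 → fail=0;  out ∅∪∅=∅
  n2('cc'): parent n1 fail=0; on 'c' 0 → fail=1;  out ∅∪∅=∅
  n4('cd'): parent n1 fail=0; on 'd' 0 → fail=0;  out {1}∪∅={1}
  n6('ba'): parent n5 fail=0; on 'a' 0 → fail=13;  out {2}∪∅={2}
  n8('ed'): parent n7 fail=0; on 'd' 0 → fail=0;  out {3}∪∅={3}
  n9('ec'): parent n7 fail=0; on 'c' 0 → fail=1;  out ∅∪∅=∅
  n14('ae'): parent n13 fail=0; on 'e' 0 → fail=7;  out ∅∪∅=∅
  n3('ccd'): parent n2 fail=1; on 'd' 1 → fail=4;  out {0}∪{1}={0,1}
  n10('ecc'): parent n9 fail=1; on 'c' 1 → fail=2;  out ∅∪∅=∅
  n15('aec'): parent n14 fail=7; on 'c' 7 → fail=9;  out ∅∪∅=∅
  n18('cdc'): parent n4 fail=0; on 'c' 0 → fail=1;  out {6}∪∅={6}
  n11('eccd'): parent n10 fail=2; on 'd' 2 → fail=3;  out ∅∪{0,1}={0,1}
  n16('aecb'): parent n15 fail=9; on 'b' 9→1→0 → fail=5;  out ∅∪∅=∅
  n12('eccdc'): parent n11 fail=3; on 'c' 3→4 → fail=18;  out {4}∪{6}={4,6}
  n17('aecbe'): parent n16 fail=5; on 'e' 5→0 → fail=7;  out {5}∪∅={5}

Scan:
pos 0 'c': at 1
pos 1 'c': at 2
pos 2 'd': at 3  → match P0@[0:2],P1@[1:2]
pos 3 'c': at 18 (via fail)  → match P6@[1:3]
pos 4 'a': at 13 (via fail)
pos 5 'b': at 5 (via fail)
pos 6 'e': at 7 (via fail)
pos 7 'c': at 9
pos 8 'c': at 10
pos 9 'd': at 11  → match P0@[7:9],P1@[8:9]
pos 10 'c': at 12  → match P4@[6:10],P6@[8:10]
pos 11 'c': at 2 (via fail)
pos 12 'c': at 2 (via fail)
pos 13 'd': at 3  → match P0@[11:13],P1@[12:13]
pos 14 'b': at 5 (via fail)
pos 15 'a': at 6  → match P2@[14:15]
pos 16 'a': at 13 (via fail)
pos 17 'c': at 1 (via fail)
pos 18 'c': at 2
pos 19 'd': at 3  → match P0@[17:19],P1@[18:19]
pos 20 'b': at 5 (via fail)
pos 21 'a': at 6  → match P2@[20:21]
pos 22 'a': at 13 (via fail)
pos 23 'e': at 14
pos 24 'c': at 15
pos 25 'b': at 16
pos 26 'e': at 17  → match P5@[22:26]
pos 27 'a': at 13 (via fail)
pos 28 'e': at 14
pos 29 'c': at 15
pos 30 'b': at 16
pos 31 'e': at 17  → match P5@[27:31]
pos 32 'c': at 9 (via fail)
pos 33 'd': at 4 (via fail)  → match P1@[32:33]
pos 34 'e': at 7 (via fail)
pos 35 'b': at 5 (via fail)
pos 36 'e': at 7 (via fail)
pos 37 'a': at 13 (via fail)
pos 38 'd': at 0 (via fail)
pos 39 'b': at 5
pos 40 'c': at 1 (via fail)
pos 41 'd': at 4  → match P1@[40:41]
pos 42 'c': at 18  → match P6@[40:42]
pos 43 'e': at 7 (via fail)
pos 44 'c': at 9
pos 45 'c': at 10
pos 46 'd': at 11  → match P0@[44:46],P1@[45:46]
pos 47 'b': at 5 (via fail)
pos 48 'e': at 7 (via fail)
pos 49 'b': at 5 (via fail)
pos 50 'a': at 6  → match P2@[49:50]
pos 51 'e': at 14 (via fail)
pos 52 'd': at 8 (via fail)  → match P3@[51:52]
pos 53 'e': at 7 (via fail)
pos 54 'e': at 7 (via fail)
pos 55 'a': at 13 (via fail)
pos 56 'd': at 0 (via fail)
pos 57 'd': at 0
pos 58 'd': at 0
pos 59 'e': at 7
pos 60 'd': at 8  → match P3@[59:60]
pos 61 'b': at 5 (via fail)
pos 62 'c': at 1 (via fail)
pos 63 'e': at 7 (via fail)
pos 64 'b': at 5 (via fail)
pos 65 'd': at 0 (via fail)
pos 66 'e': at 7
pos 67 'a': at 13 (via fail)
pos 68 'd': at 0 (via fail)
pos 69 'e': at 7

Result: [[2,0],[2,1],[3,6],[9,0],[9,1],[10,4],[10,6],[13,0],[13,1],[15,2],[19,0],[19,1],[21,2],[26,5],[31,5],[33,1],[41,1],[42,6],[46,0],[46,1],[50,2],[52,3],[60,3]]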